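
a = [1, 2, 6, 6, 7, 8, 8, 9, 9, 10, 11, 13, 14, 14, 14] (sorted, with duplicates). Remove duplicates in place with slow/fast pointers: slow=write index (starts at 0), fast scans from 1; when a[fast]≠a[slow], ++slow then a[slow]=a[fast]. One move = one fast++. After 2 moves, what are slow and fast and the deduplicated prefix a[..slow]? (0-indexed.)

(s=0,f=1) a[fast]=2≠a[slow]=1 write a[1]=2 → slow++,fast++
(s=1,f=2) a[fast]=6≠a[slow]=2 write a[2]=6 → slow++,fast++

slow=2, fast=3, prefix=[1, 2, 6]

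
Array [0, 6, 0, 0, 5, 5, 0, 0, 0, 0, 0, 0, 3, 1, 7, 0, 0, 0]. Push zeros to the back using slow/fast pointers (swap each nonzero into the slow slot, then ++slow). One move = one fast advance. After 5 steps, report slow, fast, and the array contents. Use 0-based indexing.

slow=2, fast=5, a=[6, 5, 0, 0, 0, 5, 0, 0, 0, 0, 0, 0, 3, 1, 7, 0, 0, 0]

(s=0,f=0) a[fast]=0 → fast++
(s=0,f=1) a[fast]=6≠0 swap→a[0]=6 → slow++,fast++
(s=1,f=2) a[fast]=0 → fast++
(s=1,f=3) a[fast]=0 → fast++
(s=1,f=4) a[fast]=5≠0 swap→a[1]=5 → slow++,fast++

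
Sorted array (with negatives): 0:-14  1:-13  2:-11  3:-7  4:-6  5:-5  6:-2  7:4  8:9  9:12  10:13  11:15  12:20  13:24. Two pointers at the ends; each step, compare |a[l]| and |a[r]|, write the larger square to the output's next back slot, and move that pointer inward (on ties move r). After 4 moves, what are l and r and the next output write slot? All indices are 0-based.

l=0 r=13: |-14|<=|24| out[13]=576, r--
l=0 r=12: |-14|<=|20| out[12]=400, r--
l=0 r=11: |-14|<=|15| out[11]=225, r--
l=0 r=10: |-14|>|13| out[10]=196, l++

l=1, r=10, next write slot=9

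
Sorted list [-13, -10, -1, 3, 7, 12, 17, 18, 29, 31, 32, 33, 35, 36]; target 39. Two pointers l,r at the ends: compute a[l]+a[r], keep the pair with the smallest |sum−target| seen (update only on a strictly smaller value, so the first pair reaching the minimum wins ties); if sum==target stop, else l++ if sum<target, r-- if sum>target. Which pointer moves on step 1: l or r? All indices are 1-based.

l=1 r=14: -13+36=23 d=16 *, l++

l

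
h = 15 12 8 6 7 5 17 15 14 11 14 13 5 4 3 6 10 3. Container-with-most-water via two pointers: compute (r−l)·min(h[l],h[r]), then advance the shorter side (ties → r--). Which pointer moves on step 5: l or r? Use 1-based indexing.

l=1 r=18: min(15,3)*17=51 best=51 *, r--
l=1 r=17: min(15,10)*16=160 best=160 *, r--
l=1 r=16: min(15,6)*15=90 best=160, r--
l=1 r=15: min(15,3)*14=42 best=160, r--
l=1 r=14: min(15,4)*13=52 best=160, r--

r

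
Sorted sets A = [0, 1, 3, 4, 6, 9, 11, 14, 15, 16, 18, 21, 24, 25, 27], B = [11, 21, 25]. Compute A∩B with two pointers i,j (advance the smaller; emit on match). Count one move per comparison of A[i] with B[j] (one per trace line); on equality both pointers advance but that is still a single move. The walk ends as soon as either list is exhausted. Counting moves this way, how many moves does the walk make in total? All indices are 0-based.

14 moves

[i=0,j=0] 0<11 → i++
[i=1,j=0] 1<11 → i++
[i=2,j=0] 3<11 → i++
[i=3,j=0] 4<11 → i++
[i=4,j=0] 6<11 → i++
[i=5,j=0] 9<11 → i++
[i=6,j=0] 11==11 emit → i++,j++
[i=7,j=1] 14<21 → i++
[i=8,j=1] 15<21 → i++
[i=9,j=1] 16<21 → i++
[i=10,j=1] 18<21 → i++
[i=11,j=1] 21==21 emit → i++,j++
[i=12,j=2] 24<25 → i++
[i=13,j=2] 25==25 emit → i++,j++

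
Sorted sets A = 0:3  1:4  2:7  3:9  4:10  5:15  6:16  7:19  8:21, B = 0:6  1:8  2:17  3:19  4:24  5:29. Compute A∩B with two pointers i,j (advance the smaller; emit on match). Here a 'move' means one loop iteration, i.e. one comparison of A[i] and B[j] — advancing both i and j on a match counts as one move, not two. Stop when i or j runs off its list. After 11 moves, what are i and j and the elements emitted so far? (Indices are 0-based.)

i=8, j=4, emitted=[19]

[i=0,j=0] 3<6 → i++
[i=1,j=0] 4<6 → i++
[i=2,j=0] 7>6 → j++
[i=2,j=1] 7<8 → i++
[i=3,j=1] 9>8 → j++
[i=3,j=2] 9<17 → i++
[i=4,j=2] 10<17 → i++
[i=5,j=2] 15<17 → i++
[i=6,j=2] 16<17 → i++
[i=7,j=2] 19>17 → j++
[i=7,j=3] 19==19 emit → i++,j++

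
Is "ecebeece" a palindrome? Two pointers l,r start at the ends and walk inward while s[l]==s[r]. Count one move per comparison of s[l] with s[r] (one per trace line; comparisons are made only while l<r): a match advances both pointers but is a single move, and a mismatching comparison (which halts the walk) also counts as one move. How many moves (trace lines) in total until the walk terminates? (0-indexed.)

l=0 r=7: 'e'=='e', l++,r--
l=1 r=6: 'c'=='c', l++,r--
l=2 r=5: 'e'=='e', l++,r--
l=3 r=4: 'b'!='e', stop

4 moves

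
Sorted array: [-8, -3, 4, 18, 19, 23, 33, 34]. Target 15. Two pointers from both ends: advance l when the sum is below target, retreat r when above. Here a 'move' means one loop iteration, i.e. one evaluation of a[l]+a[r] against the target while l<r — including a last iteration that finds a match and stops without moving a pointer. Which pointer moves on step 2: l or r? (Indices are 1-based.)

r

[1,8] -8+34=26 >15 → r--
[1,7] -8+33=25 >15 → r--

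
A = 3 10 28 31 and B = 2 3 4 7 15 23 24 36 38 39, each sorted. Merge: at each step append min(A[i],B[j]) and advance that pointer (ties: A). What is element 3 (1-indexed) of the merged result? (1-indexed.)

merged[3] = 3

[i=1,j=1] A[i]=3>B[j]=2 take 2 → j++
[i=1,j=2] A[i]=3<=B[j]=3 take 3 → i++
[i=2,j=2] A[i]=10>B[j]=3 take 3 → j++
[i=2,j=3] A[i]=10>B[j]=4 take 4 → j++
[i=2,j=4] A[i]=10>B[j]=7 take 7 → j++
[i=2,j=5] A[i]=10<=B[j]=15 take 10 → i++
[i=3,j=5] A[i]=28>B[j]=15 take 15 → j++
[i=3,j=6] A[i]=28>B[j]=23 take 23 → j++
[i=3,j=7] A[i]=28>B[j]=24 take 24 → j++
[i=3,j=8] A[i]=28<=B[j]=36 take 28 → i++
[i=4,j=8] A[i]=31<=B[j]=36 take 31 → i++
[i=5,j=8] A done, take B[j]=36 → j++
[i=5,j=9] A done, take B[j]=38 → j++
[i=5,j=10] A done, take B[j]=39 → j++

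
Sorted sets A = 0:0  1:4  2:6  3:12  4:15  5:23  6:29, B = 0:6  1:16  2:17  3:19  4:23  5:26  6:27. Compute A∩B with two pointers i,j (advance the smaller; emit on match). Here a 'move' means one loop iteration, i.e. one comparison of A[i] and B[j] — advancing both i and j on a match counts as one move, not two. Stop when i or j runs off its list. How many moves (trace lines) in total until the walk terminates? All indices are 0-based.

11 moves

i=0 j=0: 0<6, i++
i=1 j=0: 4<6, i++
i=2 j=0: 6==6 emit, i++,j++
i=3 j=1: 12<16, i++
i=4 j=1: 15<16, i++
i=5 j=1: 23>16, j++
i=5 j=2: 23>17, j++
i=5 j=3: 23>19, j++
i=5 j=4: 23==23 emit, i++,j++
i=6 j=5: 29>26, j++
i=6 j=6: 29>27, j++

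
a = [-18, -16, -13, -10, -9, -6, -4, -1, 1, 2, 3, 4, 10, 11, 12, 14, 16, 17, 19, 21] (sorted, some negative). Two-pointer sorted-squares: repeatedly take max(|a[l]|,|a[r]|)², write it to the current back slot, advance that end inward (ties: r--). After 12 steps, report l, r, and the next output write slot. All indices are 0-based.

[0,19] |-18|<=|21| out[19]=441 → r--
[0,18] |-18|<=|19| out[18]=361 → r--
[0,17] |-18|>|17| out[17]=324 → l++
[1,17] |-16|<=|17| out[16]=289 → r--
[1,16] |-16|<=|16| out[15]=256 → r--
[1,15] |-16|>|14| out[14]=256 → l++
[2,15] |-13|<=|14| out[13]=196 → r--
[2,14] |-13|>|12| out[12]=169 → l++
[3,14] |-10|<=|12| out[11]=144 → r--
[3,13] |-10|<=|11| out[10]=121 → r--
[3,12] |-10|<=|10| out[9]=100 → r--
[3,11] |-10|>|4| out[8]=100 → l++

l=4, r=11, next write slot=7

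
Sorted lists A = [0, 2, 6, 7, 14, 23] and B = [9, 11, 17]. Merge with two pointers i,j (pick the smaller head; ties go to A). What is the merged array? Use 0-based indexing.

[0, 2, 6, 7, 9, 11, 14, 17, 23]

[i=0,j=0] A[i]=0<=B[j]=9 take 0 → i++
[i=1,j=0] A[i]=2<=B[j]=9 take 2 → i++
[i=2,j=0] A[i]=6<=B[j]=9 take 6 → i++
[i=3,j=0] A[i]=7<=B[j]=9 take 7 → i++
[i=4,j=0] A[i]=14>B[j]=9 take 9 → j++
[i=4,j=1] A[i]=14>B[j]=11 take 11 → j++
[i=4,j=2] A[i]=14<=B[j]=17 take 14 → i++
[i=5,j=2] A[i]=23>B[j]=17 take 17 → j++
[i=5,j=3] B done, take A[i]=23 → i++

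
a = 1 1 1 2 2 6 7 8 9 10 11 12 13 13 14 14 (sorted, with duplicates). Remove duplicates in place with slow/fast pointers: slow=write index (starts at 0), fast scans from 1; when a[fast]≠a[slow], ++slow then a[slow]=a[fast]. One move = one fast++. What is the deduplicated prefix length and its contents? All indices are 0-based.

length 11; prefix = [1, 2, 6, 7, 8, 9, 10, 11, 12, 13, 14]

(s=0,f=1) a[fast]=1=a[slow] dup → fast++
(s=0,f=2) a[fast]=1=a[slow] dup → fast++
(s=0,f=3) a[fast]=2≠a[slow]=1 write a[1]=2 → slow++,fast++
(s=1,f=4) a[fast]=2=a[slow] dup → fast++
(s=1,f=5) a[fast]=6≠a[slow]=2 write a[2]=6 → slow++,fast++
(s=2,f=6) a[fast]=7≠a[slow]=6 write a[3]=7 → slow++,fast++
(s=3,f=7) a[fast]=8≠a[slow]=7 write a[4]=8 → slow++,fast++
(s=4,f=8) a[fast]=9≠a[slow]=8 write a[5]=9 → slow++,fast++
(s=5,f=9) a[fast]=10≠a[slow]=9 write a[6]=10 → slow++,fast++
(s=6,f=10) a[fast]=11≠a[slow]=10 write a[7]=11 → slow++,fast++
(s=7,f=11) a[fast]=12≠a[slow]=11 write a[8]=12 → slow++,fast++
(s=8,f=12) a[fast]=13≠a[slow]=12 write a[9]=13 → slow++,fast++
(s=9,f=13) a[fast]=13=a[slow] dup → fast++
(s=9,f=14) a[fast]=14≠a[slow]=13 write a[10]=14 → slow++,fast++
(s=10,f=15) a[fast]=14=a[slow] dup → fast++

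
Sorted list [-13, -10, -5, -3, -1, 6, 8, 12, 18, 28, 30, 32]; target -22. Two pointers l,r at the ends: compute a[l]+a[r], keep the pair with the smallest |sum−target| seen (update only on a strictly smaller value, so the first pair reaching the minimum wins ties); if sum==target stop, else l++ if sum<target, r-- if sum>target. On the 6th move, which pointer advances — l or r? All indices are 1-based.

r

l=1 r=12: -13+32=19 d=41 *, r--
l=1 r=11: -13+30=17 d=39 *, r--
l=1 r=10: -13+28=15 d=37 *, r--
l=1 r=9: -13+18=5 d=27 *, r--
l=1 r=8: -13+12=-1 d=21 *, r--
l=1 r=7: -13+8=-5 d=17 *, r--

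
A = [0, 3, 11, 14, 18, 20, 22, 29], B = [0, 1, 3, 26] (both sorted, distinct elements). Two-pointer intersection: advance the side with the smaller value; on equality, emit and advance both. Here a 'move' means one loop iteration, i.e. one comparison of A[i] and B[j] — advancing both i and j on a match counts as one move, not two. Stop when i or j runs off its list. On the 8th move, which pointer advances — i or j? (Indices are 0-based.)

[i=0,j=0] 0==0 emit → i++,j++
[i=1,j=1] 3>1 → j++
[i=1,j=2] 3==3 emit → i++,j++
[i=2,j=3] 11<26 → i++
[i=3,j=3] 14<26 → i++
[i=4,j=3] 18<26 → i++
[i=5,j=3] 20<26 → i++
[i=6,j=3] 22<26 → i++

i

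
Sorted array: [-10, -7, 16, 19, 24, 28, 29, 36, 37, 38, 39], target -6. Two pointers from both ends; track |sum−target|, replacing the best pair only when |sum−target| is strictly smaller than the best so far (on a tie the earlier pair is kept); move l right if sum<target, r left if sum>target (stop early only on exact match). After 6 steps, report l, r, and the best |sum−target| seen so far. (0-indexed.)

l=0, r=4, best |Δ|=24

l=0 r=10: -10+39=29 d=35 *, r--
l=0 r=9: -10+38=28 d=34 *, r--
l=0 r=8: -10+37=27 d=33 *, r--
l=0 r=7: -10+36=26 d=32 *, r--
l=0 r=6: -10+29=19 d=25 *, r--
l=0 r=5: -10+28=18 d=24 *, r--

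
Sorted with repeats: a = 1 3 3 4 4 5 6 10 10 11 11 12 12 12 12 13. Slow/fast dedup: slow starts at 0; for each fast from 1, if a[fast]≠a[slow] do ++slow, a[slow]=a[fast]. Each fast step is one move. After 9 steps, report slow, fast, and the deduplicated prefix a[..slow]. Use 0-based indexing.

(s=0,f=1) a[fast]=3≠a[slow]=1 write a[1]=3 → slow++,fast++
(s=1,f=2) a[fast]=3=a[slow] dup → fast++
(s=1,f=3) a[fast]=4≠a[slow]=3 write a[2]=4 → slow++,fast++
(s=2,f=4) a[fast]=4=a[slow] dup → fast++
(s=2,f=5) a[fast]=5≠a[slow]=4 write a[3]=5 → slow++,fast++
(s=3,f=6) a[fast]=6≠a[slow]=5 write a[4]=6 → slow++,fast++
(s=4,f=7) a[fast]=10≠a[slow]=6 write a[5]=10 → slow++,fast++
(s=5,f=8) a[fast]=10=a[slow] dup → fast++
(s=5,f=9) a[fast]=11≠a[slow]=10 write a[6]=11 → slow++,fast++

slow=6, fast=10, prefix=[1, 3, 4, 5, 6, 10, 11]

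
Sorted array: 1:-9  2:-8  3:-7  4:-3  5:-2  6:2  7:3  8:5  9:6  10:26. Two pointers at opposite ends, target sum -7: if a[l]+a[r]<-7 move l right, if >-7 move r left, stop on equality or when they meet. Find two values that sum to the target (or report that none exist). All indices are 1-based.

[1,10] -9+26=17 >-7 → r--
[1,9] -9+6=-3 >-7 → r--
[1,8] -9+5=-4 >-7 → r--
[1,7] -9+3=-6 >-7 → r--
[1,6] -9+2=-7 → found

(-9, 2)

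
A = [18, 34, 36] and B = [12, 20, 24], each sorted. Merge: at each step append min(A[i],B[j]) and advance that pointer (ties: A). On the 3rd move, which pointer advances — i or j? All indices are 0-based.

j

i=0 j=0: A[i]=18>B[j]=12 take 12, j++
i=0 j=1: A[i]=18<=B[j]=20 take 18, i++
i=1 j=1: A[i]=34>B[j]=20 take 20, j++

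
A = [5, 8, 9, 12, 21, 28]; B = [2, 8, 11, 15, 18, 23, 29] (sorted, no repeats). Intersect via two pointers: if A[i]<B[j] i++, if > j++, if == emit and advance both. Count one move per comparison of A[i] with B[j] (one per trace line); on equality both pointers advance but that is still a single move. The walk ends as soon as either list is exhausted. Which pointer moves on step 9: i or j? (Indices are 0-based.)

i

[i=0,j=0] 5>2 → j++
[i=0,j=1] 5<8 → i++
[i=1,j=1] 8==8 emit → i++,j++
[i=2,j=2] 9<11 → i++
[i=3,j=2] 12>11 → j++
[i=3,j=3] 12<15 → i++
[i=4,j=3] 21>15 → j++
[i=4,j=4] 21>18 → j++
[i=4,j=5] 21<23 → i++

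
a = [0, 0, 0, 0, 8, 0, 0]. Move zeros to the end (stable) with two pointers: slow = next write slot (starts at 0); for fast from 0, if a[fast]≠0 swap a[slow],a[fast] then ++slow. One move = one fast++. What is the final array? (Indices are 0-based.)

[8, 0, 0, 0, 0, 0, 0]

(s=0,f=0) a[fast]=0 → fast++
(s=0,f=1) a[fast]=0 → fast++
(s=0,f=2) a[fast]=0 → fast++
(s=0,f=3) a[fast]=0 → fast++
(s=0,f=4) a[fast]=8≠0 swap→a[0]=8 → slow++,fast++
(s=1,f=5) a[fast]=0 → fast++
(s=1,f=6) a[fast]=0 → fast++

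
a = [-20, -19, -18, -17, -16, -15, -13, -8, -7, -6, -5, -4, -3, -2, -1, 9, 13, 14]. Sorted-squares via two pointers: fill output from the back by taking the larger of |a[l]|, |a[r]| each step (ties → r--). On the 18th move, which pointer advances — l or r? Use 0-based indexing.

[0,17] |-20|>|14| out[17]=400 → l++
[1,17] |-19|>|14| out[16]=361 → l++
[2,17] |-18|>|14| out[15]=324 → l++
[3,17] |-17|>|14| out[14]=289 → l++
[4,17] |-16|>|14| out[13]=256 → l++
[5,17] |-15|>|14| out[12]=225 → l++
[6,17] |-13|<=|14| out[11]=196 → r--
[6,16] |-13|<=|13| out[10]=169 → r--
[6,15] |-13|>|9| out[9]=169 → l++
[7,15] |-8|<=|9| out[8]=81 → r--
[7,14] |-8|>|-1| out[7]=64 → l++
[8,14] |-7|>|-1| out[6]=49 → l++
[9,14] |-6|>|-1| out[5]=36 → l++
[10,14] |-5|>|-1| out[4]=25 → l++
[11,14] |-4|>|-1| out[3]=16 → l++
[12,14] |-3|>|-1| out[2]=9 → l++
[13,14] |-2|>|-1| out[1]=4 → l++
[14,14] |-1|<=|-1| out[0]=1 → r--

r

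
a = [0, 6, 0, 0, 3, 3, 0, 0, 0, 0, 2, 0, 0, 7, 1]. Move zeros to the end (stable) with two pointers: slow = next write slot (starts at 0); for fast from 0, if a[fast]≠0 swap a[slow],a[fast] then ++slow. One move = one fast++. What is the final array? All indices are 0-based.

(s=0,f=0) a[fast]=0 → fast++
(s=0,f=1) a[fast]=6≠0 swap→a[0]=6 → slow++,fast++
(s=1,f=2) a[fast]=0 → fast++
(s=1,f=3) a[fast]=0 → fast++
(s=1,f=4) a[fast]=3≠0 swap→a[1]=3 → slow++,fast++
(s=2,f=5) a[fast]=3≠0 swap→a[2]=3 → slow++,fast++
(s=3,f=6) a[fast]=0 → fast++
(s=3,f=7) a[fast]=0 → fast++
(s=3,f=8) a[fast]=0 → fast++
(s=3,f=9) a[fast]=0 → fast++
(s=3,f=10) a[fast]=2≠0 swap→a[3]=2 → slow++,fast++
(s=4,f=11) a[fast]=0 → fast++
(s=4,f=12) a[fast]=0 → fast++
(s=4,f=13) a[fast]=7≠0 swap→a[4]=7 → slow++,fast++
(s=5,f=14) a[fast]=1≠0 swap→a[5]=1 → slow++,fast++

[6, 3, 3, 2, 7, 1, 0, 0, 0, 0, 0, 0, 0, 0, 0]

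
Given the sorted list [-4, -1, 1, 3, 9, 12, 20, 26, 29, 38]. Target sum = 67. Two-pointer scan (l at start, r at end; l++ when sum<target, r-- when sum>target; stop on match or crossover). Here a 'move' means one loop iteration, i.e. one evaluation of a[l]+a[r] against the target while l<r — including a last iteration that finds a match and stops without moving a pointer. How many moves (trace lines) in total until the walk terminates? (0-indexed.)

9 moves

l=0 r=9: -4+38=34 <67, l++
l=1 r=9: -1+38=37 <67, l++
l=2 r=9: 1+38=39 <67, l++
l=3 r=9: 3+38=41 <67, l++
l=4 r=9: 9+38=47 <67, l++
l=5 r=9: 12+38=50 <67, l++
l=6 r=9: 20+38=58 <67, l++
l=7 r=9: 26+38=64 <67, l++
l=8 r=9: 29+38=67, found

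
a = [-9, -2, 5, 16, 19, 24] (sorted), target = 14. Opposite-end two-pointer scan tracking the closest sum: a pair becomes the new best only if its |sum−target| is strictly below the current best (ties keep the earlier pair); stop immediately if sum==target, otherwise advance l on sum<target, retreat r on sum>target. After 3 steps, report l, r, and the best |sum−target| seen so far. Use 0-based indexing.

[0,5] -9+24=15 d=1 * → r--
[0,4] -9+19=10 d=4 → l++
[1,4] -2+19=17 d=3 → r--

l=1, r=3, best |Δ|=1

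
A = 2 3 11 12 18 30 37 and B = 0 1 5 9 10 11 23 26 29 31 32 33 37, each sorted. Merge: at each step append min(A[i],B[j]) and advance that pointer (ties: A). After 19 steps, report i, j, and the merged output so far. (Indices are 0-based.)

i=0 j=0: A[i]=2>B[j]=0 take 0, j++
i=0 j=1: A[i]=2>B[j]=1 take 1, j++
i=0 j=2: A[i]=2<=B[j]=5 take 2, i++
i=1 j=2: A[i]=3<=B[j]=5 take 3, i++
i=2 j=2: A[i]=11>B[j]=5 take 5, j++
i=2 j=3: A[i]=11>B[j]=9 take 9, j++
i=2 j=4: A[i]=11>B[j]=10 take 10, j++
i=2 j=5: A[i]=11<=B[j]=11 take 11, i++
i=3 j=5: A[i]=12>B[j]=11 take 11, j++
i=3 j=6: A[i]=12<=B[j]=23 take 12, i++
i=4 j=6: A[i]=18<=B[j]=23 take 18, i++
i=5 j=6: A[i]=30>B[j]=23 take 23, j++
i=5 j=7: A[i]=30>B[j]=26 take 26, j++
i=5 j=8: A[i]=30>B[j]=29 take 29, j++
i=5 j=9: A[i]=30<=B[j]=31 take 30, i++
i=6 j=9: A[i]=37>B[j]=31 take 31, j++
i=6 j=10: A[i]=37>B[j]=32 take 32, j++
i=6 j=11: A[i]=37>B[j]=33 take 33, j++
i=6 j=12: A[i]=37<=B[j]=37 take 37, i++

i=7, j=12, merged so far=[0, 1, 2, 3, 5, 9, 10, 11, 11, 12, 18, 23, 26, 29, 30, 31, 32, 33, 37]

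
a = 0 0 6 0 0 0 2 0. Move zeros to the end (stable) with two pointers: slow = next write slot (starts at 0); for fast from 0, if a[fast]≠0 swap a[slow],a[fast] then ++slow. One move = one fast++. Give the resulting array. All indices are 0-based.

[6, 2, 0, 0, 0, 0, 0, 0]

(s=0,f=0) a[fast]=0 → fast++
(s=0,f=1) a[fast]=0 → fast++
(s=0,f=2) a[fast]=6≠0 swap→a[0]=6 → slow++,fast++
(s=1,f=3) a[fast]=0 → fast++
(s=1,f=4) a[fast]=0 → fast++
(s=1,f=5) a[fast]=0 → fast++
(s=1,f=6) a[fast]=2≠0 swap→a[1]=2 → slow++,fast++
(s=2,f=7) a[fast]=0 → fast++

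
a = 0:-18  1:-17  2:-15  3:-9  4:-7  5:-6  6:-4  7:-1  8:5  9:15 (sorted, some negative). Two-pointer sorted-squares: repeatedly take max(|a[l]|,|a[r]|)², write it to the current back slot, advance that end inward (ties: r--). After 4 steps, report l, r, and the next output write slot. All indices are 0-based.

l=3, r=8, next write slot=5

[0,9] |-18|>|15| out[9]=324 → l++
[1,9] |-17|>|15| out[8]=289 → l++
[2,9] |-15|<=|15| out[7]=225 → r--
[2,8] |-15|>|5| out[6]=225 → l++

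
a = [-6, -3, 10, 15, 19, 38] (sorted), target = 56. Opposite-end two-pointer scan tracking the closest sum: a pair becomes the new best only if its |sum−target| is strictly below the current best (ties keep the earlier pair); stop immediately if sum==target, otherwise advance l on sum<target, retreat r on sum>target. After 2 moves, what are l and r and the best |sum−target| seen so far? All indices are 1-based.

[1,6] -6+38=32 d=24 * → l++
[2,6] -3+38=35 d=21 * → l++

l=3, r=6, best |Δ|=21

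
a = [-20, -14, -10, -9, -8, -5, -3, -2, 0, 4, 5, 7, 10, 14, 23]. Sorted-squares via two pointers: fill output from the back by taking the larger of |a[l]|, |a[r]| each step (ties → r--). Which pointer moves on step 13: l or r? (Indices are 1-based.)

l

l=1 r=15: |-20|<=|23| out[15]=529, r--
l=1 r=14: |-20|>|14| out[14]=400, l++
l=2 r=14: |-14|<=|14| out[13]=196, r--
l=2 r=13: |-14|>|10| out[12]=196, l++
l=3 r=13: |-10|<=|10| out[11]=100, r--
l=3 r=12: |-10|>|7| out[10]=100, l++
l=4 r=12: |-9|>|7| out[9]=81, l++
l=5 r=12: |-8|>|7| out[8]=64, l++
l=6 r=12: |-5|<=|7| out[7]=49, r--
l=6 r=11: |-5|<=|5| out[6]=25, r--
l=6 r=10: |-5|>|4| out[5]=25, l++
l=7 r=10: |-3|<=|4| out[4]=16, r--
l=7 r=9: |-3|>|0| out[3]=9, l++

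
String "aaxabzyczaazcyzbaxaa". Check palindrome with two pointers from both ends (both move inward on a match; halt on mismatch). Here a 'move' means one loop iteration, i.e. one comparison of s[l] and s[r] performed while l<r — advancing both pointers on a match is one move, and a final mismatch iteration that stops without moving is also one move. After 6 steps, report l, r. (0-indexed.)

l=0 r=19: 'a'=='a', l++,r--
l=1 r=18: 'a'=='a', l++,r--
l=2 r=17: 'x'=='x', l++,r--
l=3 r=16: 'a'=='a', l++,r--
l=4 r=15: 'b'=='b', l++,r--
l=5 r=14: 'z'=='z', l++,r--

l=6, r=13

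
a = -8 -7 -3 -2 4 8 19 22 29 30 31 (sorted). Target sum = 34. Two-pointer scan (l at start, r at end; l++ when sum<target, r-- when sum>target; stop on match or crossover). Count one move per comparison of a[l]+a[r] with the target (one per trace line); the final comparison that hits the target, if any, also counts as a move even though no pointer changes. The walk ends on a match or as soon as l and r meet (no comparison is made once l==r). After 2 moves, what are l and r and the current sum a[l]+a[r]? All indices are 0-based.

l=2, r=10, sum=28

[0,10] -8+31=23 <34 → l++
[1,10] -7+31=24 <34 → l++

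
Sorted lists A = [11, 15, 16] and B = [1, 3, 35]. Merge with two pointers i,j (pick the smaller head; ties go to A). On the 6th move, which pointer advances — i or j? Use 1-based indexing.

j

[i=1,j=1] A[i]=11>B[j]=1 take 1 → j++
[i=1,j=2] A[i]=11>B[j]=3 take 3 → j++
[i=1,j=3] A[i]=11<=B[j]=35 take 11 → i++
[i=2,j=3] A[i]=15<=B[j]=35 take 15 → i++
[i=3,j=3] A[i]=16<=B[j]=35 take 16 → i++
[i=4,j=3] A done, take B[j]=35 → j++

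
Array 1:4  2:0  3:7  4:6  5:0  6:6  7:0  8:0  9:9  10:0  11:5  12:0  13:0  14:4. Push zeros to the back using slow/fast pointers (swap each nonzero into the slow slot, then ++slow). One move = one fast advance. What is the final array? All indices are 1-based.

slow=1 fast=1: a[fast]=4≠0 swap→a[1]=4, slow++,fast++
slow=2 fast=2: a[fast]=0, fast++
slow=2 fast=3: a[fast]=7≠0 swap→a[2]=7, slow++,fast++
slow=3 fast=4: a[fast]=6≠0 swap→a[3]=6, slow++,fast++
slow=4 fast=5: a[fast]=0, fast++
slow=4 fast=6: a[fast]=6≠0 swap→a[4]=6, slow++,fast++
slow=5 fast=7: a[fast]=0, fast++
slow=5 fast=8: a[fast]=0, fast++
slow=5 fast=9: a[fast]=9≠0 swap→a[5]=9, slow++,fast++
slow=6 fast=10: a[fast]=0, fast++
slow=6 fast=11: a[fast]=5≠0 swap→a[6]=5, slow++,fast++
slow=7 fast=12: a[fast]=0, fast++
slow=7 fast=13: a[fast]=0, fast++
slow=7 fast=14: a[fast]=4≠0 swap→a[7]=4, slow++,fast++

[4, 7, 6, 6, 9, 5, 4, 0, 0, 0, 0, 0, 0, 0]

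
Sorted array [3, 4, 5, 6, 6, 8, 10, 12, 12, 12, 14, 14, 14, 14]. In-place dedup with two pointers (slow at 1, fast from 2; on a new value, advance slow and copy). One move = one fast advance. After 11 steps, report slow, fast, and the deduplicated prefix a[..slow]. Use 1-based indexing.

slow=1 fast=2: a[fast]=4≠a[slow]=3 write a[2]=4, slow++,fast++
slow=2 fast=3: a[fast]=5≠a[slow]=4 write a[3]=5, slow++,fast++
slow=3 fast=4: a[fast]=6≠a[slow]=5 write a[4]=6, slow++,fast++
slow=4 fast=5: a[fast]=6=a[slow] dup, fast++
slow=4 fast=6: a[fast]=8≠a[slow]=6 write a[5]=8, slow++,fast++
slow=5 fast=7: a[fast]=10≠a[slow]=8 write a[6]=10, slow++,fast++
slow=6 fast=8: a[fast]=12≠a[slow]=10 write a[7]=12, slow++,fast++
slow=7 fast=9: a[fast]=12=a[slow] dup, fast++
slow=7 fast=10: a[fast]=12=a[slow] dup, fast++
slow=7 fast=11: a[fast]=14≠a[slow]=12 write a[8]=14, slow++,fast++
slow=8 fast=12: a[fast]=14=a[slow] dup, fast++

slow=8, fast=13, prefix=[3, 4, 5, 6, 8, 10, 12, 14]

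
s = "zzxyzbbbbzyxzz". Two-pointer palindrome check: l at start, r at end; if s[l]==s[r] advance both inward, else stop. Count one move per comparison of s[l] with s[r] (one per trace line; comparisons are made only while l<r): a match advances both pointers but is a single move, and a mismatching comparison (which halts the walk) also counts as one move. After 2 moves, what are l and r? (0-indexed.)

[0,13] 'z'=='z' → l++,r--
[1,12] 'z'=='z' → l++,r--

l=2, r=11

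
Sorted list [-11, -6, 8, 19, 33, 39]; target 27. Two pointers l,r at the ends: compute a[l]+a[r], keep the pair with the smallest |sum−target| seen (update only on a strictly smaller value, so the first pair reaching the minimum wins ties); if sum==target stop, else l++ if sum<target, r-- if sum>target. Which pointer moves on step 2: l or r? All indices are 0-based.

[0,5] -11+39=28 d=1 * → r--
[0,4] -11+33=22 d=5 → l++

l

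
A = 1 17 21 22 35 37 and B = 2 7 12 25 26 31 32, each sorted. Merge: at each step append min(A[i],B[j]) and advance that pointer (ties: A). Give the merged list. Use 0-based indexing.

[1, 2, 7, 12, 17, 21, 22, 25, 26, 31, 32, 35, 37]

[i=0,j=0] A[i]=1<=B[j]=2 take 1 → i++
[i=1,j=0] A[i]=17>B[j]=2 take 2 → j++
[i=1,j=1] A[i]=17>B[j]=7 take 7 → j++
[i=1,j=2] A[i]=17>B[j]=12 take 12 → j++
[i=1,j=3] A[i]=17<=B[j]=25 take 17 → i++
[i=2,j=3] A[i]=21<=B[j]=25 take 21 → i++
[i=3,j=3] A[i]=22<=B[j]=25 take 22 → i++
[i=4,j=3] A[i]=35>B[j]=25 take 25 → j++
[i=4,j=4] A[i]=35>B[j]=26 take 26 → j++
[i=4,j=5] A[i]=35>B[j]=31 take 31 → j++
[i=4,j=6] A[i]=35>B[j]=32 take 32 → j++
[i=4,j=7] B done, take A[i]=35 → i++
[i=5,j=7] B done, take A[i]=37 → i++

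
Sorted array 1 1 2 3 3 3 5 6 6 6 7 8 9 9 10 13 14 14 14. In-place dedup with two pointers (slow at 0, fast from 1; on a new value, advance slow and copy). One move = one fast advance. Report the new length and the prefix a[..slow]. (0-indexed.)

(s=0,f=1) a[fast]=1=a[slow] dup → fast++
(s=0,f=2) a[fast]=2≠a[slow]=1 write a[1]=2 → slow++,fast++
(s=1,f=3) a[fast]=3≠a[slow]=2 write a[2]=3 → slow++,fast++
(s=2,f=4) a[fast]=3=a[slow] dup → fast++
(s=2,f=5) a[fast]=3=a[slow] dup → fast++
(s=2,f=6) a[fast]=5≠a[slow]=3 write a[3]=5 → slow++,fast++
(s=3,f=7) a[fast]=6≠a[slow]=5 write a[4]=6 → slow++,fast++
(s=4,f=8) a[fast]=6=a[slow] dup → fast++
(s=4,f=9) a[fast]=6=a[slow] dup → fast++
(s=4,f=10) a[fast]=7≠a[slow]=6 write a[5]=7 → slow++,fast++
(s=5,f=11) a[fast]=8≠a[slow]=7 write a[6]=8 → slow++,fast++
(s=6,f=12) a[fast]=9≠a[slow]=8 write a[7]=9 → slow++,fast++
(s=7,f=13) a[fast]=9=a[slow] dup → fast++
(s=7,f=14) a[fast]=10≠a[slow]=9 write a[8]=10 → slow++,fast++
(s=8,f=15) a[fast]=13≠a[slow]=10 write a[9]=13 → slow++,fast++
(s=9,f=16) a[fast]=14≠a[slow]=13 write a[10]=14 → slow++,fast++
(s=10,f=17) a[fast]=14=a[slow] dup → fast++
(s=10,f=18) a[fast]=14=a[slow] dup → fast++

length 11; prefix = [1, 2, 3, 5, 6, 7, 8, 9, 10, 13, 14]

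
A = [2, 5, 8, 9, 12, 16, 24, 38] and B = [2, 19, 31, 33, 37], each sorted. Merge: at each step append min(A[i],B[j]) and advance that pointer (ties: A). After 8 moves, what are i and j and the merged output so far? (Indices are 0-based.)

i=0 j=0: A[i]=2<=B[j]=2 take 2, i++
i=1 j=0: A[i]=5>B[j]=2 take 2, j++
i=1 j=1: A[i]=5<=B[j]=19 take 5, i++
i=2 j=1: A[i]=8<=B[j]=19 take 8, i++
i=3 j=1: A[i]=9<=B[j]=19 take 9, i++
i=4 j=1: A[i]=12<=B[j]=19 take 12, i++
i=5 j=1: A[i]=16<=B[j]=19 take 16, i++
i=6 j=1: A[i]=24>B[j]=19 take 19, j++

i=6, j=2, merged so far=[2, 2, 5, 8, 9, 12, 16, 19]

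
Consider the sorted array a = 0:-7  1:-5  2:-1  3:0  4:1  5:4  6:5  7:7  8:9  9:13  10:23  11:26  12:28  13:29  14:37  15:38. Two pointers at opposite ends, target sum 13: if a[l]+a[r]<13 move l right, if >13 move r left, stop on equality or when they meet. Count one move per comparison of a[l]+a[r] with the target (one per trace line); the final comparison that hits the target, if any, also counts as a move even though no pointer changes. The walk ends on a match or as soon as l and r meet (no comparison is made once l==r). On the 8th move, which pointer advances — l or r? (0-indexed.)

l

[0,15] -7+38=31 >13 → r--
[0,14] -7+37=30 >13 → r--
[0,13] -7+29=22 >13 → r--
[0,12] -7+28=21 >13 → r--
[0,11] -7+26=19 >13 → r--
[0,10] -7+23=16 >13 → r--
[0,9] -7+13=6 <13 → l++
[1,9] -5+13=8 <13 → l++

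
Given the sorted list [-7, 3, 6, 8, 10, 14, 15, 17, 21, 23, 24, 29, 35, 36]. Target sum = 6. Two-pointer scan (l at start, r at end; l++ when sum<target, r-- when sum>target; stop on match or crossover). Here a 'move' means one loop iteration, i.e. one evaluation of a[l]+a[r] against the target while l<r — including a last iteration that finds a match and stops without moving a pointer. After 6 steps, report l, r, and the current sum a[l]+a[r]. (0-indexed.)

l=0, r=7, sum=10

[0,13] -7+36=29 >6 → r--
[0,12] -7+35=28 >6 → r--
[0,11] -7+29=22 >6 → r--
[0,10] -7+24=17 >6 → r--
[0,9] -7+23=16 >6 → r--
[0,8] -7+21=14 >6 → r--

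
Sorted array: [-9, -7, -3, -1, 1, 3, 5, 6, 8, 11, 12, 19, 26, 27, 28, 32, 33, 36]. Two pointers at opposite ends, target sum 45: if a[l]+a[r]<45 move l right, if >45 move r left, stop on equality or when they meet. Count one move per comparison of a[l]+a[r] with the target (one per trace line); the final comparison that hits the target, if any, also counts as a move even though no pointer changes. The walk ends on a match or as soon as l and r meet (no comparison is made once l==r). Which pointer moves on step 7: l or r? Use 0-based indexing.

l

l=0 r=17: -9+36=27 <45, l++
l=1 r=17: -7+36=29 <45, l++
l=2 r=17: -3+36=33 <45, l++
l=3 r=17: -1+36=35 <45, l++
l=4 r=17: 1+36=37 <45, l++
l=5 r=17: 3+36=39 <45, l++
l=6 r=17: 5+36=41 <45, l++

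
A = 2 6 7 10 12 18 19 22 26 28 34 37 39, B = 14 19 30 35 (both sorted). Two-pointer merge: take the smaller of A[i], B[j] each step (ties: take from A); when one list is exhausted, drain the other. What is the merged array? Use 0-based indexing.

[2, 6, 7, 10, 12, 14, 18, 19, 19, 22, 26, 28, 30, 34, 35, 37, 39]

i=0 j=0: A[i]=2<=B[j]=14 take 2, i++
i=1 j=0: A[i]=6<=B[j]=14 take 6, i++
i=2 j=0: A[i]=7<=B[j]=14 take 7, i++
i=3 j=0: A[i]=10<=B[j]=14 take 10, i++
i=4 j=0: A[i]=12<=B[j]=14 take 12, i++
i=5 j=0: A[i]=18>B[j]=14 take 14, j++
i=5 j=1: A[i]=18<=B[j]=19 take 18, i++
i=6 j=1: A[i]=19<=B[j]=19 take 19, i++
i=7 j=1: A[i]=22>B[j]=19 take 19, j++
i=7 j=2: A[i]=22<=B[j]=30 take 22, i++
i=8 j=2: A[i]=26<=B[j]=30 take 26, i++
i=9 j=2: A[i]=28<=B[j]=30 take 28, i++
i=10 j=2: A[i]=34>B[j]=30 take 30, j++
i=10 j=3: A[i]=34<=B[j]=35 take 34, i++
i=11 j=3: A[i]=37>B[j]=35 take 35, j++
i=11 j=4: B done, take A[i]=37, i++
i=12 j=4: B done, take A[i]=39, i++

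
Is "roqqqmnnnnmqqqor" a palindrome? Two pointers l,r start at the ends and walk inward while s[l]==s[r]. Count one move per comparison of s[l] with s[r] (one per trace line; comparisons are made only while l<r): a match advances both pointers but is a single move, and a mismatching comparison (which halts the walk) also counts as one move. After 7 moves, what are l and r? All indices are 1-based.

[1,16] 'r'=='r' → l++,r--
[2,15] 'o'=='o' → l++,r--
[3,14] 'q'=='q' → l++,r--
[4,13] 'q'=='q' → l++,r--
[5,12] 'q'=='q' → l++,r--
[6,11] 'm'=='m' → l++,r--
[7,10] 'n'=='n' → l++,r--

l=8, r=9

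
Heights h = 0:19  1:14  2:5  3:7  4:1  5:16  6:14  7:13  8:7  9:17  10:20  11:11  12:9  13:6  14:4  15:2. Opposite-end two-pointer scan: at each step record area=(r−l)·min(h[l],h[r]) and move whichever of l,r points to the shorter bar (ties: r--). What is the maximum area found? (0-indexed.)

max area = 190

l=0 r=15: min(19,2)*15=30 best=30 *, r--
l=0 r=14: min(19,4)*14=56 best=56 *, r--
l=0 r=13: min(19,6)*13=78 best=78 *, r--
l=0 r=12: min(19,9)*12=108 best=108 *, r--
l=0 r=11: min(19,11)*11=121 best=121 *, r--
l=0 r=10: min(19,20)*10=190 best=190 *, l++
l=1 r=10: min(14,20)*9=126 best=190, l++
l=2 r=10: min(5,20)*8=40 best=190, l++
l=3 r=10: min(7,20)*7=49 best=190, l++
l=4 r=10: min(1,20)*6=6 best=190, l++
l=5 r=10: min(16,20)*5=80 best=190, l++
l=6 r=10: min(14,20)*4=56 best=190, l++
l=7 r=10: min(13,20)*3=39 best=190, l++
l=8 r=10: min(7,20)*2=14 best=190, l++
l=9 r=10: min(17,20)*1=17 best=190, l++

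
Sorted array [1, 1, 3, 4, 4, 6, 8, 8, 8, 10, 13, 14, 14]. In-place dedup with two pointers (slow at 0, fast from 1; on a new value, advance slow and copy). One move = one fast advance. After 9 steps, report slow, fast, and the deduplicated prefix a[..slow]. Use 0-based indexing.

slow=0 fast=1: a[fast]=1=a[slow] dup, fast++
slow=0 fast=2: a[fast]=3≠a[slow]=1 write a[1]=3, slow++,fast++
slow=1 fast=3: a[fast]=4≠a[slow]=3 write a[2]=4, slow++,fast++
slow=2 fast=4: a[fast]=4=a[slow] dup, fast++
slow=2 fast=5: a[fast]=6≠a[slow]=4 write a[3]=6, slow++,fast++
slow=3 fast=6: a[fast]=8≠a[slow]=6 write a[4]=8, slow++,fast++
slow=4 fast=7: a[fast]=8=a[slow] dup, fast++
slow=4 fast=8: a[fast]=8=a[slow] dup, fast++
slow=4 fast=9: a[fast]=10≠a[slow]=8 write a[5]=10, slow++,fast++

slow=5, fast=10, prefix=[1, 3, 4, 6, 8, 10]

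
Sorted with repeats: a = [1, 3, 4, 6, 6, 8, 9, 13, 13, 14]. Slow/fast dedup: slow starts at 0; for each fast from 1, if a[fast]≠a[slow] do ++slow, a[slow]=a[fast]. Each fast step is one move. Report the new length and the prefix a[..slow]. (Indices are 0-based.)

length 8; prefix = [1, 3, 4, 6, 8, 9, 13, 14]

(s=0,f=1) a[fast]=3≠a[slow]=1 write a[1]=3 → slow++,fast++
(s=1,f=2) a[fast]=4≠a[slow]=3 write a[2]=4 → slow++,fast++
(s=2,f=3) a[fast]=6≠a[slow]=4 write a[3]=6 → slow++,fast++
(s=3,f=4) a[fast]=6=a[slow] dup → fast++
(s=3,f=5) a[fast]=8≠a[slow]=6 write a[4]=8 → slow++,fast++
(s=4,f=6) a[fast]=9≠a[slow]=8 write a[5]=9 → slow++,fast++
(s=5,f=7) a[fast]=13≠a[slow]=9 write a[6]=13 → slow++,fast++
(s=6,f=8) a[fast]=13=a[slow] dup → fast++
(s=6,f=9) a[fast]=14≠a[slow]=13 write a[7]=14 → slow++,fast++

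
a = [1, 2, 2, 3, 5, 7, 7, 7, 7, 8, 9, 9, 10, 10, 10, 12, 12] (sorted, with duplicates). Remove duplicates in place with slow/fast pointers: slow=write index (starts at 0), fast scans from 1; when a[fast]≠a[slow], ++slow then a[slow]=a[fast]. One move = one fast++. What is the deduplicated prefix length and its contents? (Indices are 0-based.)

length 9; prefix = [1, 2, 3, 5, 7, 8, 9, 10, 12]

slow=0 fast=1: a[fast]=2≠a[slow]=1 write a[1]=2, slow++,fast++
slow=1 fast=2: a[fast]=2=a[slow] dup, fast++
slow=1 fast=3: a[fast]=3≠a[slow]=2 write a[2]=3, slow++,fast++
slow=2 fast=4: a[fast]=5≠a[slow]=3 write a[3]=5, slow++,fast++
slow=3 fast=5: a[fast]=7≠a[slow]=5 write a[4]=7, slow++,fast++
slow=4 fast=6: a[fast]=7=a[slow] dup, fast++
slow=4 fast=7: a[fast]=7=a[slow] dup, fast++
slow=4 fast=8: a[fast]=7=a[slow] dup, fast++
slow=4 fast=9: a[fast]=8≠a[slow]=7 write a[5]=8, slow++,fast++
slow=5 fast=10: a[fast]=9≠a[slow]=8 write a[6]=9, slow++,fast++
slow=6 fast=11: a[fast]=9=a[slow] dup, fast++
slow=6 fast=12: a[fast]=10≠a[slow]=9 write a[7]=10, slow++,fast++
slow=7 fast=13: a[fast]=10=a[slow] dup, fast++
slow=7 fast=14: a[fast]=10=a[slow] dup, fast++
slow=7 fast=15: a[fast]=12≠a[slow]=10 write a[8]=12, slow++,fast++
slow=8 fast=16: a[fast]=12=a[slow] dup, fast++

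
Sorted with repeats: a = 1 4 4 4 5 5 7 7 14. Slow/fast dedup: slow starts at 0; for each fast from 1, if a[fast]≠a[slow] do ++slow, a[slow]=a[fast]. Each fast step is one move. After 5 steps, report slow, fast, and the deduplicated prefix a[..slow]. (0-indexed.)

(s=0,f=1) a[fast]=4≠a[slow]=1 write a[1]=4 → slow++,fast++
(s=1,f=2) a[fast]=4=a[slow] dup → fast++
(s=1,f=3) a[fast]=4=a[slow] dup → fast++
(s=1,f=4) a[fast]=5≠a[slow]=4 write a[2]=5 → slow++,fast++
(s=2,f=5) a[fast]=5=a[slow] dup → fast++

slow=2, fast=6, prefix=[1, 4, 5]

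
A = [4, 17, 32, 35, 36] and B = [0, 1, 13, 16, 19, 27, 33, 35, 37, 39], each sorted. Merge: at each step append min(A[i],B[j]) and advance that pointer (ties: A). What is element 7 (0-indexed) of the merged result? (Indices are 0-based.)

merged[7] = 27

[i=0,j=0] A[i]=4>B[j]=0 take 0 → j++
[i=0,j=1] A[i]=4>B[j]=1 take 1 → j++
[i=0,j=2] A[i]=4<=B[j]=13 take 4 → i++
[i=1,j=2] A[i]=17>B[j]=13 take 13 → j++
[i=1,j=3] A[i]=17>B[j]=16 take 16 → j++
[i=1,j=4] A[i]=17<=B[j]=19 take 17 → i++
[i=2,j=4] A[i]=32>B[j]=19 take 19 → j++
[i=2,j=5] A[i]=32>B[j]=27 take 27 → j++
[i=2,j=6] A[i]=32<=B[j]=33 take 32 → i++
[i=3,j=6] A[i]=35>B[j]=33 take 33 → j++
[i=3,j=7] A[i]=35<=B[j]=35 take 35 → i++
[i=4,j=7] A[i]=36>B[j]=35 take 35 → j++
[i=4,j=8] A[i]=36<=B[j]=37 take 36 → i++
[i=5,j=8] A done, take B[j]=37 → j++
[i=5,j=9] A done, take B[j]=39 → j++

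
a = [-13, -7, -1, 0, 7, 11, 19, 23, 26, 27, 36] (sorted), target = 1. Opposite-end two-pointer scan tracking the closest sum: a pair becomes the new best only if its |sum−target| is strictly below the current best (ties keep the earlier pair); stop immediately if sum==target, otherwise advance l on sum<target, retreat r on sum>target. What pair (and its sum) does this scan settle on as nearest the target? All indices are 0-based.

pair (-7, 7) with sum 0 (|Δ|=1)

l=0 r=10: -13+36=23 d=22 *, r--
l=0 r=9: -13+27=14 d=13 *, r--
l=0 r=8: -13+26=13 d=12 *, r--
l=0 r=7: -13+23=10 d=9 *, r--
l=0 r=6: -13+19=6 d=5 *, r--
l=0 r=5: -13+11=-2 d=3 *, l++
l=1 r=5: -7+11=4 d=3, r--
l=1 r=4: -7+7=0 d=1 *, l++
l=2 r=4: -1+7=6 d=5, r--
l=2 r=3: -1+0=-1 d=2, l++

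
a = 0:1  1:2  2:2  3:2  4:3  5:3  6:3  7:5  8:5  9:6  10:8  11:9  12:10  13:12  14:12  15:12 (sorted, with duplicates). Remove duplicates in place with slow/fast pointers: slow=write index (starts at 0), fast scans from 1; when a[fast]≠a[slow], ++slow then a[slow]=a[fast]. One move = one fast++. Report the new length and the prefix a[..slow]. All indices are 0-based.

slow=0 fast=1: a[fast]=2≠a[slow]=1 write a[1]=2, slow++,fast++
slow=1 fast=2: a[fast]=2=a[slow] dup, fast++
slow=1 fast=3: a[fast]=2=a[slow] dup, fast++
slow=1 fast=4: a[fast]=3≠a[slow]=2 write a[2]=3, slow++,fast++
slow=2 fast=5: a[fast]=3=a[slow] dup, fast++
slow=2 fast=6: a[fast]=3=a[slow] dup, fast++
slow=2 fast=7: a[fast]=5≠a[slow]=3 write a[3]=5, slow++,fast++
slow=3 fast=8: a[fast]=5=a[slow] dup, fast++
slow=3 fast=9: a[fast]=6≠a[slow]=5 write a[4]=6, slow++,fast++
slow=4 fast=10: a[fast]=8≠a[slow]=6 write a[5]=8, slow++,fast++
slow=5 fast=11: a[fast]=9≠a[slow]=8 write a[6]=9, slow++,fast++
slow=6 fast=12: a[fast]=10≠a[slow]=9 write a[7]=10, slow++,fast++
slow=7 fast=13: a[fast]=12≠a[slow]=10 write a[8]=12, slow++,fast++
slow=8 fast=14: a[fast]=12=a[slow] dup, fast++
slow=8 fast=15: a[fast]=12=a[slow] dup, fast++

length 9; prefix = [1, 2, 3, 5, 6, 8, 9, 10, 12]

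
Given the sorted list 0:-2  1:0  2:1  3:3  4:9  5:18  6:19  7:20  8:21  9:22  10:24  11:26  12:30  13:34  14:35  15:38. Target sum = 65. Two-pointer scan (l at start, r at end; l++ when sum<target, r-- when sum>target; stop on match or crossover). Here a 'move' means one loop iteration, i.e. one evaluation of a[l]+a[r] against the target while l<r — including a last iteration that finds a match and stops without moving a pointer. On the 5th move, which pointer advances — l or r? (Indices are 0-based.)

l=0 r=15: -2+38=36 <65, l++
l=1 r=15: 0+38=38 <65, l++
l=2 r=15: 1+38=39 <65, l++
l=3 r=15: 3+38=41 <65, l++
l=4 r=15: 9+38=47 <65, l++

l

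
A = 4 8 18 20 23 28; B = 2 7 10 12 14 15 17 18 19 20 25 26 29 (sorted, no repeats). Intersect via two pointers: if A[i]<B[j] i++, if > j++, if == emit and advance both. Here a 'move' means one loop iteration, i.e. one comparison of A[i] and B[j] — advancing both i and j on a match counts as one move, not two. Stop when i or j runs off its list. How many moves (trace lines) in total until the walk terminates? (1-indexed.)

i=1 j=1: 4>2, j++
i=1 j=2: 4<7, i++
i=2 j=2: 8>7, j++
i=2 j=3: 8<10, i++
i=3 j=3: 18>10, j++
i=3 j=4: 18>12, j++
i=3 j=5: 18>14, j++
i=3 j=6: 18>15, j++
i=3 j=7: 18>17, j++
i=3 j=8: 18==18 emit, i++,j++
i=4 j=9: 20>19, j++
i=4 j=10: 20==20 emit, i++,j++
i=5 j=11: 23<25, i++
i=6 j=11: 28>25, j++
i=6 j=12: 28>26, j++
i=6 j=13: 28<29, i++

16 moves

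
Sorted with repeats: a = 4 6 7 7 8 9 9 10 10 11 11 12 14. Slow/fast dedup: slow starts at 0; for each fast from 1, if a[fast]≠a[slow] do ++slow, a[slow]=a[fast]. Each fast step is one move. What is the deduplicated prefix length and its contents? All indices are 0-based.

length 9; prefix = [4, 6, 7, 8, 9, 10, 11, 12, 14]

slow=0 fast=1: a[fast]=6≠a[slow]=4 write a[1]=6, slow++,fast++
slow=1 fast=2: a[fast]=7≠a[slow]=6 write a[2]=7, slow++,fast++
slow=2 fast=3: a[fast]=7=a[slow] dup, fast++
slow=2 fast=4: a[fast]=8≠a[slow]=7 write a[3]=8, slow++,fast++
slow=3 fast=5: a[fast]=9≠a[slow]=8 write a[4]=9, slow++,fast++
slow=4 fast=6: a[fast]=9=a[slow] dup, fast++
slow=4 fast=7: a[fast]=10≠a[slow]=9 write a[5]=10, slow++,fast++
slow=5 fast=8: a[fast]=10=a[slow] dup, fast++
slow=5 fast=9: a[fast]=11≠a[slow]=10 write a[6]=11, slow++,fast++
slow=6 fast=10: a[fast]=11=a[slow] dup, fast++
slow=6 fast=11: a[fast]=12≠a[slow]=11 write a[7]=12, slow++,fast++
slow=7 fast=12: a[fast]=14≠a[slow]=12 write a[8]=14, slow++,fast++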